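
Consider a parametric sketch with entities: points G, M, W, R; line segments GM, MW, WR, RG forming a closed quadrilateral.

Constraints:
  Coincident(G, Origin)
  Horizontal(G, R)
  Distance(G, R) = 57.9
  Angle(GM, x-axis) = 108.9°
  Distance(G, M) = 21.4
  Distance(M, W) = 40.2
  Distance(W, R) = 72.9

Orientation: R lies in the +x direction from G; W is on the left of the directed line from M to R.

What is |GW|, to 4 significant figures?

57.20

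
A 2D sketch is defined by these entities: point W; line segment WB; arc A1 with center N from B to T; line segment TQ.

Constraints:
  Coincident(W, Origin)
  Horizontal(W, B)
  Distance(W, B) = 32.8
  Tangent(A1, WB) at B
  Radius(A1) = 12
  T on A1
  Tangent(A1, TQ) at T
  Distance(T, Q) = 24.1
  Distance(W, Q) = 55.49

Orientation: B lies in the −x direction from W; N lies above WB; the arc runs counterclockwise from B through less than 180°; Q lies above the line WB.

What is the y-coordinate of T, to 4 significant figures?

20.26

W is at the origin; W and B share the same y with |WB| = 32.8 and B on the −x side, so B = (-32.80, 0.000). A1 meets WB tangentially, so NB is at right angles to WB, so N = B + (0, 12) = (-32.80, 12.00). Since NT ⟂ TQ (tangency), |NQ| = √(12.0² + 24.1²) = 26.92 regardless of where T sits on A1. So Q lies on both circle(W, 55.49) and circle(N, 26.92); the above-WB intersection is Q = (-40.68, 37.74). T is the foot of the tangent from Q: T = (-24.09, 20.26).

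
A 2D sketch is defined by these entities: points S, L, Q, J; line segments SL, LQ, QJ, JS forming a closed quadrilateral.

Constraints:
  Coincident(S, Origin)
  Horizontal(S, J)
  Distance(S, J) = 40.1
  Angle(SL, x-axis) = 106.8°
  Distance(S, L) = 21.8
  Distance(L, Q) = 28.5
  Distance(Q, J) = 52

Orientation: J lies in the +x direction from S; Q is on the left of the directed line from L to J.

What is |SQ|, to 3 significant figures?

44.7

Checks: |LQ| = 28.50 ✓; |QJ| = 52.00 ✓.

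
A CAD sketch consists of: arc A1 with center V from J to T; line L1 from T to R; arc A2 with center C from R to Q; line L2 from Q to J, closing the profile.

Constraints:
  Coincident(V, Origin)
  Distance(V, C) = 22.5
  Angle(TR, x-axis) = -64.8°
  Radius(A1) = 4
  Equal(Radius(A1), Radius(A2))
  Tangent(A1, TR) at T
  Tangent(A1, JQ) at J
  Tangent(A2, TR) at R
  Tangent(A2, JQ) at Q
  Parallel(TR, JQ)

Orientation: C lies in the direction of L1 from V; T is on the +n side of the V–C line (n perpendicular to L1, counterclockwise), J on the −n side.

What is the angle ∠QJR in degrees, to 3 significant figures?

19.6°

Tangency of A1 to both parallel lines with radius 4.0 puts T and J at V ± 4.0·n: T = (3.62, 1.70), J = (-3.62, -1.70). Equal radii place R and Q the same way about C: R = C + 4.0·n = (13.2, -18.7), Q = C − 4.0·n = (5.96, -22.1). Then cos ∠QJR = JQ·JR / (|JQ||JR|), giving 19.6°.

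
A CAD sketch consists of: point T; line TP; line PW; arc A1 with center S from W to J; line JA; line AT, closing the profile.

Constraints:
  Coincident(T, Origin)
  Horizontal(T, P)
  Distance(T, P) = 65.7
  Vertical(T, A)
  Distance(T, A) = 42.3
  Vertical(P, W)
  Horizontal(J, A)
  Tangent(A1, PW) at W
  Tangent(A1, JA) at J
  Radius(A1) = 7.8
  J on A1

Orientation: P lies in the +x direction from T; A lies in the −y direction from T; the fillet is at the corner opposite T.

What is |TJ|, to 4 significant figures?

71.71

T is at the origin; T and P share the same y with |TP| = 65.7 and P on the +x side, so P = (65.70, 0.000). TA is vertical with |TA| = 42.3 and A on the −y side, so A = (0.000, -42.30). The virtual corner opposite T is at (65.70, -42.30). A1 meets PW tangentially, so SW is at right angles to PW and tangency of A1 to JA means the radius SJ is perpendicular to JA, with radius 7.8, so the center S sits 7.8 in from both sides at S = (57.90, -34.50). That places the tangent points at W = (65.70, -34.50) on PW and J = (57.90, -42.30) on JA. Then |TJ| = |J − T| = 71.71.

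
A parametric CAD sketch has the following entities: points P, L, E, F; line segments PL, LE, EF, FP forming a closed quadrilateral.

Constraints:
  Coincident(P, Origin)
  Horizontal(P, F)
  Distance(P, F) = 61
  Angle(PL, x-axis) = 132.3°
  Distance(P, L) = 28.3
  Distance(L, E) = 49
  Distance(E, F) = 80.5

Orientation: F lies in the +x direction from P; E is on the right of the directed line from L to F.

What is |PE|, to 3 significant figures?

31.4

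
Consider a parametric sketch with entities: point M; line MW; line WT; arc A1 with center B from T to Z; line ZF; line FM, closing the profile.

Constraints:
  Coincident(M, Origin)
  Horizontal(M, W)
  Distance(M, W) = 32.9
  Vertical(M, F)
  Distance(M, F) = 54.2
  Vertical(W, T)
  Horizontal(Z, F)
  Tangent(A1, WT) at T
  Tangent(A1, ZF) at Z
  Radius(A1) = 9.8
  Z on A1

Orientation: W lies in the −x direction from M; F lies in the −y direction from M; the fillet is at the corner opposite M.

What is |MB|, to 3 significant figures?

50.0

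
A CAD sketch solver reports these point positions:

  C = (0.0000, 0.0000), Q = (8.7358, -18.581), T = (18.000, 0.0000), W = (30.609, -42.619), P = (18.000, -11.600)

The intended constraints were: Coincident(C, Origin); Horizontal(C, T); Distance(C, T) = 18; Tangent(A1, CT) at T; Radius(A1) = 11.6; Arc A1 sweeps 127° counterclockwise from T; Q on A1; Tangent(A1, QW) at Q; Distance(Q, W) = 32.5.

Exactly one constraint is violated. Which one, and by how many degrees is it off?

Tangent(A1, QW) at Q — off by 5.30°.

C = (0.00, 0.00) ✓; C.y = 0.00, T.y = 0.00 ✓; |CT| = 18.00 ✓; ∠(PT, TC) = 90.00° ✓; |PT| = 11.60 ✓; bearing(P→Q) − bearing(P→T) = 127.0° ✓; |PQ| = 11.60 ✓; ∠(PQ, QW) = 84.70° ✗; |QW| = 32.50 ✓.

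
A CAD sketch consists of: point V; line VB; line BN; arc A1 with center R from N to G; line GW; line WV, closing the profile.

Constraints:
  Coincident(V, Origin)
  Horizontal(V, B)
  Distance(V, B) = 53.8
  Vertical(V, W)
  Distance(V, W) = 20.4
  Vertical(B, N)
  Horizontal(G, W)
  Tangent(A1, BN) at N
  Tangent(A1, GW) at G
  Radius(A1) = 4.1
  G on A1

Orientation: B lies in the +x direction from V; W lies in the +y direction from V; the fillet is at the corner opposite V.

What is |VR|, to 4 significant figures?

52.30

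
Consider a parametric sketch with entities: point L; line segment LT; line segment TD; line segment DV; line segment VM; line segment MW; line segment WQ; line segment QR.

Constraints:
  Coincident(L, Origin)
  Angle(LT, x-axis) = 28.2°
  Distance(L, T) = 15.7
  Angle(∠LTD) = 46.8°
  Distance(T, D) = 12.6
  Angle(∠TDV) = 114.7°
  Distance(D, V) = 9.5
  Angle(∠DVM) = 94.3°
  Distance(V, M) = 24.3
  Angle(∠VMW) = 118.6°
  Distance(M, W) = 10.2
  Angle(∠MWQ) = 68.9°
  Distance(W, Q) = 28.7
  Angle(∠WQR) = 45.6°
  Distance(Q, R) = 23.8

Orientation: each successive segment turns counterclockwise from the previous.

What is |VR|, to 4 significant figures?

16.30

L is at the origin; LT runs at 28.2° with length 15.7, so T = (13.84, 7.419). ∠LTD = 46.8° gives TD at 161.4° from the x-axis; with |TD| = 12.6, D = (1.895, 11.44). ∠TDV = 114.7° gives DV at -133.3° from the x-axis; with |DV| = 9.5, V = (-4.621, 4.524). ∠DVM = 94.3° gives VM at -47.60° from the x-axis; with |VM| = 24.3, M = (11.76, -13.42). ∠VMW = 118.6° gives MW at 13.80° from the x-axis; with |MW| = 10.2, W = (21.67, -10.99). ∠MWQ = 68.9° gives WQ at 124.9° from the x-axis; with |WQ| = 28.7, Q = (5.250, 12.55). ∠WQR = 45.6° gives QR at -100.7° from the x-axis; with |QR| = 23.8, R = (0.8310, -10.84). Then |VR| = |R − V| = 16.30.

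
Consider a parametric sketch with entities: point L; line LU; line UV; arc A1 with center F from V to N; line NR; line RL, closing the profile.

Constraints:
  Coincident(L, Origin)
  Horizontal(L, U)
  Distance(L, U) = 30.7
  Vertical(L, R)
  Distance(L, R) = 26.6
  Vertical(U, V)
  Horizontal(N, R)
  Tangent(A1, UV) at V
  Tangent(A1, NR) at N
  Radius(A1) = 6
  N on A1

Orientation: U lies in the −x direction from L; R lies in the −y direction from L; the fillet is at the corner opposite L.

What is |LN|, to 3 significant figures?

36.3

L is at the origin; LU is horizontal with |LU| = 30.7 and U on the −x side, so U = (-30.7, 0.00). LR is vertical with |LR| = 26.6 and R on the −y side, so R = (0.00, -26.6). The virtual corner opposite L is at (-30.7, -26.6). A1 meets UV tangentially, so FV is at right angles to UV and A1 meets NR tangentially, so FN is at right angles to NR, with radius 6.0, so the center F sits 6.0 in from both sides at F = (-24.7, -20.6). That places the tangent points at V = (-30.7, -20.6) on UV and N = (-24.7, -26.6) on NR. Then |LN| = |N − L| = 36.3.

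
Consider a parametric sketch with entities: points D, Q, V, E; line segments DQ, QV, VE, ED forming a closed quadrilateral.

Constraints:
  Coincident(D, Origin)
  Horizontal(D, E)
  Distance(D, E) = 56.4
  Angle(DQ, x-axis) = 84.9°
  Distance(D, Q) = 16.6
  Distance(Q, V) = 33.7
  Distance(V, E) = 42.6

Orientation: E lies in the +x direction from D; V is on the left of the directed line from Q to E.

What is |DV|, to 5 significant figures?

45.461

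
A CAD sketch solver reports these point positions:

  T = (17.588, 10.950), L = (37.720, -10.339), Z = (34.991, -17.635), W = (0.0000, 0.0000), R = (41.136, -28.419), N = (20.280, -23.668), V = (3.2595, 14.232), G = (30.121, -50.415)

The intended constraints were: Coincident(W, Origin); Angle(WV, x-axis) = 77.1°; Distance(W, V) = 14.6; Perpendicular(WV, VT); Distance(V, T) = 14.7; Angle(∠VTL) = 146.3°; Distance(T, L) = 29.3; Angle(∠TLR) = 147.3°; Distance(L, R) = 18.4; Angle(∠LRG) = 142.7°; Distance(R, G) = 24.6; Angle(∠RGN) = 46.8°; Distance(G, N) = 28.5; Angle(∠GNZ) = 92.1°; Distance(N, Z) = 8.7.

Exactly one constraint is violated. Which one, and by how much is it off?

Distance(N, Z) = 8.7 — off by 7.20.

W = (0.00, 0.00) ✓; WV at 77.10° ✓; |WV| = 14.60 ✓; ∠(WV, VT) = 90.00° ✓; |VT| = 14.70 ✓; ∠VTL = 146.3° ✓; |TL| = 29.30 ✓; ∠TLR = 147.3° ✓; |LR| = 18.40 ✓; ∠LRG = 142.7° ✓; |RG| = 24.60 ✓; ∠RGN = 46.80° ✓; |GN| = 28.50 ✓; ∠GNZ = 92.10° ✓; |NZ| = 15.90 ✗.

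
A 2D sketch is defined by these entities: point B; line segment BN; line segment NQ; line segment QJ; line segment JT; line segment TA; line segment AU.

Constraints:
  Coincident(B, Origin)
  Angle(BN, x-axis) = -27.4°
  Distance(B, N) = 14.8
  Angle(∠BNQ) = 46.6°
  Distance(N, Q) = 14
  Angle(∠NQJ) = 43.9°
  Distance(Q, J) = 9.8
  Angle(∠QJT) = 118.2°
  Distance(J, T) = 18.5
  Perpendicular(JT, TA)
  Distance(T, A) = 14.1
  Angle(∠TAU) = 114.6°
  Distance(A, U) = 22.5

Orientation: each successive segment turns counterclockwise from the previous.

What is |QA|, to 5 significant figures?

23.767

∠QJT = 118.2° gives JT at -56.100° from the x-axis; with |JT| = 18.5, T = (15.013, -17.369). JT is perpendicular to TA, so TA runs at 33.900°; with |TA| = 14.1, A = (26.716, -9.5052). Then |QA| = |A − Q| = 23.767.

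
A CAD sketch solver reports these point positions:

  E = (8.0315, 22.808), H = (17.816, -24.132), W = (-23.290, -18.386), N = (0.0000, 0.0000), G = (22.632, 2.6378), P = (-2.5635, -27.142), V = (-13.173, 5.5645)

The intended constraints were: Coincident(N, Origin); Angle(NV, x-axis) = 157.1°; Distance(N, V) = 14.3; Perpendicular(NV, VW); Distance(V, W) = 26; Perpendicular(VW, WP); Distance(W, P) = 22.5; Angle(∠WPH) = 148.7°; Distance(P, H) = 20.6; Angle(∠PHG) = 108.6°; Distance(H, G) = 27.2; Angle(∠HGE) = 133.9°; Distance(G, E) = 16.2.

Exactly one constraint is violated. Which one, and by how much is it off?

Distance(G, E) = 16.2 — off by 8.70.

N = (0.00, 0.00) ✓; NV at 157.1° ✓; |NV| = 14.30 ✓; ∠(NV, VW) = 90.00° ✓; |VW| = 26.00 ✓; ∠(VW, WP) = 90.00° ✓; |WP| = 22.50 ✓; ∠WPH = 148.7° ✓; |PH| = 20.60 ✓; ∠PHG = 108.6° ✓; |HG| = 27.20 ✓; ∠HGE = 133.9° ✓; |GE| = 24.90 ✗.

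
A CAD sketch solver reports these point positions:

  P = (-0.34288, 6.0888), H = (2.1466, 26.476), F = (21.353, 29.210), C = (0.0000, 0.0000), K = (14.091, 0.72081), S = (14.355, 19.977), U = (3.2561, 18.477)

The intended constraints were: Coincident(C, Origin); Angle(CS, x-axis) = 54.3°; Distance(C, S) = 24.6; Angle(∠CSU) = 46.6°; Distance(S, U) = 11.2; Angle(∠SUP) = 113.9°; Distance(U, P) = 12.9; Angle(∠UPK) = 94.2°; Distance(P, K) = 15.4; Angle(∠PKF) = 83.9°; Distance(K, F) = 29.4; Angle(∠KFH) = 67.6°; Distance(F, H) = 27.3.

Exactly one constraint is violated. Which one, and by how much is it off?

Distance(F, H) = 27.3 — off by 7.90.

C = (0.00, 0.00) ✓; CS at 54.30° ✓; |CS| = 24.60 ✓; ∠CSU = 46.60° ✓; |SU| = 11.20 ✓; ∠SUP = 113.9° ✓; |UP| = 12.90 ✓; ∠UPK = 94.20° ✓; |PK| = 15.40 ✓; ∠PKF = 83.90° ✓; |KF| = 29.40 ✓; ∠KFH = 67.60° ✓; |FH| = 19.40 ✗.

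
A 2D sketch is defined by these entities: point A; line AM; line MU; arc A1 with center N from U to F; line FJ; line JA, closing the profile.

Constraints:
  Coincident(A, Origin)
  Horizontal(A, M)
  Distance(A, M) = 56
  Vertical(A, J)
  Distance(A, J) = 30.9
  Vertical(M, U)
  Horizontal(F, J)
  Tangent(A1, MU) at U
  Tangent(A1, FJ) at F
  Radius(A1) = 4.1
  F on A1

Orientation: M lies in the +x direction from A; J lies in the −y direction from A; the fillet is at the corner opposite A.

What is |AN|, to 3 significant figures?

58.4

A is at the origin; A and M share the same y with |AM| = 56.0 and M on the +x side, so M = (56.0, 0.00). AJ is vertical with |AJ| = 30.9 and J on the −y side, so J = (0.00, -30.9). The virtual corner opposite A is at (56.0, -30.9). Since A1 is tangent to MU there, NU ⟂ MU and the tangent condition forces NF to be normal to FJ, with radius 4.1, so the center N sits 4.1 in from both sides at N = (51.9, -26.8). Then |AN| = |N − A| = 58.4.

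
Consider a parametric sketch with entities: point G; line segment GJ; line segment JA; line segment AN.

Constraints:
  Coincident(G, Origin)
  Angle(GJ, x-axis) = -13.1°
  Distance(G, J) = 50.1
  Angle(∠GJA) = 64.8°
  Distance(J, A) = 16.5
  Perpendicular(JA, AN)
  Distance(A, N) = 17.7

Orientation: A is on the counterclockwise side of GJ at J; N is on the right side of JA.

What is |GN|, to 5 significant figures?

63.217

G is at the origin; GJ runs at -13.1° with length 50.1, so J = 50.1·(cos -13.1°, sin -13.1°) = (48.796, -11.355). ∠GJA = 64.8°, so JA runs at -13.1° + (180° − 64.8°) = 102.10° from the x-axis; with |JA| = 16.5, A = J + 16.5·(cos 102.10°, sin 102.10°) = (45.337, 4.7782). JA ⟂ AN; with |AN| = 17.7 on the right of JA, N = A + 17.7·(0.97778, 0.20962) = (62.644, 8.4884). Then |GN| = |N − G| = 63.217.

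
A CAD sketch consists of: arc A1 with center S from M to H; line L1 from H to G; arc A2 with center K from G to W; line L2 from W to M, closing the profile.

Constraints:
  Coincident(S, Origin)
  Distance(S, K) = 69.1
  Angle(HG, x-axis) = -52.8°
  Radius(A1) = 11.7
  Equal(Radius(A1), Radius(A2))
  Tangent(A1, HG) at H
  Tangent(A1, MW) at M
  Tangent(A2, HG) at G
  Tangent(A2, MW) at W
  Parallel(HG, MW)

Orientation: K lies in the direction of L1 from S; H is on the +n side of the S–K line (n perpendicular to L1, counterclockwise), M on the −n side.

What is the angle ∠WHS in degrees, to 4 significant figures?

71.29°

Tangency of A1 to both parallel lines with radius 11.7 puts H and M at S ± 11.7·n: H = (9.319, 7.074), M = (-9.319, -7.074). Equal radii place G and W the same way about K: G = K + 11.7·n = (51.10, -47.97), W = K − 11.7·n = (32.46, -62.11). Then cos ∠WHS = HW·HS / (|HW||HS|), giving 71.29°.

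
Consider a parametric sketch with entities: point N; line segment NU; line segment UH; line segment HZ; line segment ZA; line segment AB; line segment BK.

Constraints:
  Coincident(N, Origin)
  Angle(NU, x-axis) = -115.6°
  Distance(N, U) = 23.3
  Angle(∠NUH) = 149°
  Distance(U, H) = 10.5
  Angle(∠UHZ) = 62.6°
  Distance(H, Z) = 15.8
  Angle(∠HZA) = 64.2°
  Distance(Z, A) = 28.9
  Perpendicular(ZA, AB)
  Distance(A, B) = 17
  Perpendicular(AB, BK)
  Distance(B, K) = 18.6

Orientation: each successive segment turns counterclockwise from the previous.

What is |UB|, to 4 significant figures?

19.30

N is at the origin; NU runs at -115.6° with length 23.3, so U = (-10.07, -21.01). ∠NUH = 149.0° gives UH at -84.60° from the x-axis; with |UH| = 10.5, H = (-9.079, -31.47). ∠UHZ = 62.6° gives HZ at 32.80° from the x-axis; with |HZ| = 15.8, Z = (4.201, -22.91). ∠HZA = 64.2° gives ZA at 148.6° from the x-axis; with |ZA| = 28.9, A = (-20.47, -7.850). The perpendicularity gives AB at right angles to ZA, so AB runs at -121.4°; with |AB| = 17.0, B = (-29.32, -22.36). Then |UB| = |B − U| = 19.30.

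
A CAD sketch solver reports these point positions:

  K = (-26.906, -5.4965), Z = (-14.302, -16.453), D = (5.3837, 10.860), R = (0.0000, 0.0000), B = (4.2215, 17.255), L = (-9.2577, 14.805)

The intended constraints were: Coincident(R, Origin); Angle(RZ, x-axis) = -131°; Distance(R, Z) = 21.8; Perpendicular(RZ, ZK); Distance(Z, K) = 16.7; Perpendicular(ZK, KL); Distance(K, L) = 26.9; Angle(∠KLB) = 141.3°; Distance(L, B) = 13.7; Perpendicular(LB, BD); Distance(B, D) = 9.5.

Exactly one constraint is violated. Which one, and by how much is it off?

Distance(B, D) = 9.5 — off by 3.00.

R = (0.00, 0.00) ✓; RZ at -131.0° ✓; |RZ| = 21.80 ✓; ∠(RZ, ZK) = 90.00° ✓; |ZK| = 16.70 ✓; ∠(ZK, KL) = 90.00° ✓; |KL| = 26.90 ✓; ∠KLB = 141.3° ✓; |LB| = 13.70 ✓; ∠(LB, BD) = 90.00° ✓; |BD| = 6.500 ✗.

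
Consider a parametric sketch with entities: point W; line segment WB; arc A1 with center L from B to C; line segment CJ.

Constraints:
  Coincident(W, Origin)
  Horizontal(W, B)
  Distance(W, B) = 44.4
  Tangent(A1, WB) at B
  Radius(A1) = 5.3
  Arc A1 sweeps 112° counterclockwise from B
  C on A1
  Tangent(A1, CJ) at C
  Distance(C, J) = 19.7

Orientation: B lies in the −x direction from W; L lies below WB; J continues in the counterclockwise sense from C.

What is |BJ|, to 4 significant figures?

25.67

On A1, B sits at bearing 90° from L; a 112° counterclockwise sweep puts C at bearing 202°, so C = L + 5.3·(cos 202°, sin 202°) = (-49.31, -7.285). Since A1 is tangent to CJ there, LC ⟂ CJ, so CJ runs along (−sin 202°, cos 202°); with |CJ| = 19.7, J = (-41.93, -25.55). Then |BJ| = |J − B| = 25.67.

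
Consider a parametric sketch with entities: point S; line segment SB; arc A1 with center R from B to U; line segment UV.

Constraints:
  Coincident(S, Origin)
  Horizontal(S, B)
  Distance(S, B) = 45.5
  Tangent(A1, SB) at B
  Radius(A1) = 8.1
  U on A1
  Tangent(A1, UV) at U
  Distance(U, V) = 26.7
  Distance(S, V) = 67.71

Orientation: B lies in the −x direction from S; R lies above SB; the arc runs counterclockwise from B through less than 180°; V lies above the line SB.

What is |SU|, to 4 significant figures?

42.38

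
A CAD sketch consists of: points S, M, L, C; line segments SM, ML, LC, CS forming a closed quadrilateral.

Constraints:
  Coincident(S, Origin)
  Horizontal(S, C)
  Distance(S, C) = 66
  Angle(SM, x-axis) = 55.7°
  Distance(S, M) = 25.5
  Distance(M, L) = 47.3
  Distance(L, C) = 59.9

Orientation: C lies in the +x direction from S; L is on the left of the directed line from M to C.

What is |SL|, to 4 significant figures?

72.66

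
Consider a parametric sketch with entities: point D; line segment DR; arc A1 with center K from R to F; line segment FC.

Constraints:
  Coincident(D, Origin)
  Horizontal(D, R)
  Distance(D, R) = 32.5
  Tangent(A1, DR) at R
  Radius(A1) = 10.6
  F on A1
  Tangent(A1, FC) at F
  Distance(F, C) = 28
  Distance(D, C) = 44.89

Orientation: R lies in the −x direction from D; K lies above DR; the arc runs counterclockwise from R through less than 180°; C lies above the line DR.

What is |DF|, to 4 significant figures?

24.44

D is at the origin; DR is horizontal with |DR| = 32.5 and R on the −x side, so R = (-32.50, 0.000). A1 meets DR tangentially, so KR is at right angles to DR, so K = R + (0, 10.6) = (-32.50, 10.60). Since KF ⟂ FC (tangency), |KC| = √(10.6² + 28.0²) = 29.94 regardless of where F sits on A1. So C lies on both circle(D, 44.89) and circle(K, 29.94); the above-DR intersection is C = (-22.53, 38.83). F is the foot of the tangent from C: F = (-21.90, 10.84).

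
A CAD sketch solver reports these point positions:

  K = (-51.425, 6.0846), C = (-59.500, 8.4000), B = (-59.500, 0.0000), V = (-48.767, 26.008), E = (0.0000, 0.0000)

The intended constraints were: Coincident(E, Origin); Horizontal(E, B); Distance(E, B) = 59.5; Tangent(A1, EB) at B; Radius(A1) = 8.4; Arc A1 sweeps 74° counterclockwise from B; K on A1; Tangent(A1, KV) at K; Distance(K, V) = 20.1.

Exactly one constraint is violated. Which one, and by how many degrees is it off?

Tangent(A1, KV) at K — off by 8.40°.

E = (0.00, 0.00) ✓; E.y = 0.00, B.y = 0.00 ✓; |EB| = 59.50 ✓; ∠(CB, BE) = 90.00° ✓; |CB| = 8.400 ✓; bearing(C→K) − bearing(C→B) = 74.00° ✓; |CK| = 8.400 ✓; ∠(CK, KV) = 81.60° ✗; |KV| = 20.10 ✓.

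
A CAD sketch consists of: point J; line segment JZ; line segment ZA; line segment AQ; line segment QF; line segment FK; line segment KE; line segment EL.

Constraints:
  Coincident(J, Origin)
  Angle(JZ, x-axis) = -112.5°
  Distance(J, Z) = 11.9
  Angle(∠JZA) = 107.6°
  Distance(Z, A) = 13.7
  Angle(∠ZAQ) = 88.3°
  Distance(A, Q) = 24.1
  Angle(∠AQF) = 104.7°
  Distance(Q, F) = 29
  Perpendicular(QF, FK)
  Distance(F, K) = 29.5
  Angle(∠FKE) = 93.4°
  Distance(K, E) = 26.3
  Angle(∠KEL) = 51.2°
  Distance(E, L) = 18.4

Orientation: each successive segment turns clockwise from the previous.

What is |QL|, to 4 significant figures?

20.92

J is at the origin; JZ runs at -112.5° with length 11.9, so Z = (-4.554, -10.99). ∠JZA = 107.6° gives ZA at 175.1° from the x-axis; with |ZA| = 13.7, A = (-18.20, -9.824). ∠ZAQ = 88.3° gives AQ at 83.40° from the x-axis; with |AQ| = 24.1, Q = (-15.43, 14.12). ∠AQF = 104.7° gives QF at 8.100° from the x-axis; with |QF| = 29.0, F = (13.28, 18.20). The perpendicularity gives FK at right angles to QF, so FK runs at -81.90°; with |FK| = 29.5, K = (17.43, -11.00). ∠FKE = 93.4° gives KE at -168.5° from the x-axis; with |KE| = 26.3, E = (-8.339, -16.25). ∠KEL = 51.2° gives EL at 62.70° from the x-axis; with |EL| = 18.4, L = (0.1005, 0.1039). Then |QL| = |L − Q| = 20.92.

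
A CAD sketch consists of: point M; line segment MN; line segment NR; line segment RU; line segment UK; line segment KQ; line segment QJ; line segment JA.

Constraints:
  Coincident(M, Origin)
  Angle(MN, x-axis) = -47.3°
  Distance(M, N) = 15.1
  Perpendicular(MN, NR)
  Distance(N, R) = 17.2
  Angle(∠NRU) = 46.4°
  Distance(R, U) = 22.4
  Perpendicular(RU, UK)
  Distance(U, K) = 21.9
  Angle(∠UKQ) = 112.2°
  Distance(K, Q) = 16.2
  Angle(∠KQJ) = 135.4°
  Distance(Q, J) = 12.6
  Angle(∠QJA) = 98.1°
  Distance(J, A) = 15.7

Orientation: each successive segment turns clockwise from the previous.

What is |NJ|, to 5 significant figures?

19.375

M is at the origin; MN runs at -47.3° with length 15.1, so N = (10.240, -11.097). MN is perpendicular to NR, so NR runs at -137.30°; with |NR| = 17.2, R = (-2.4003, -22.762). ∠NRU = 46.4° gives RU at 89.100° from the x-axis; with |RU| = 22.4, U = (-2.0485, -0.36432). RU ⟂ UK, so UK runs at -0.90000°; with |UK| = 21.9, K = (19.849, -0.70831). ∠UKQ = 112.2° gives KQ at -68.700° from the x-axis; with |KQ| = 16.2, Q = (25.733, -15.802). ∠KQJ = 135.4° gives QJ at -113.30° from the x-axis; with |QJ| = 12.6, J = (20.750, -27.374). Then |NJ| = |J − N| = 19.375.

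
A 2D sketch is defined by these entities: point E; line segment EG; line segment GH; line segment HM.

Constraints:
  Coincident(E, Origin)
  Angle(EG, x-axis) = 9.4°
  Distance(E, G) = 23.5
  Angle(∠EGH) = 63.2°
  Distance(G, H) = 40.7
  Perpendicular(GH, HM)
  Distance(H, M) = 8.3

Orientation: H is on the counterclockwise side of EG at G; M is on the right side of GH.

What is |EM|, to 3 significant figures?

42.0

E is at the origin; EG runs at 9.4° with length 23.5, so G = 23.5·(cos 9.4°, sin 9.4°) = (23.2, 3.84). ∠EGH = 63.2°, so GH runs at 9.4° + (180° − 63.2°) = 126° from the x-axis; with |GH| = 40.7, H = G + 40.7·(cos 126°, sin 126°) = (-0.853, 36.7). The perpendicularity gives HM at right angles to GH; with |HM| = 8.3 on the right of GH, M = H + 8.3·(0.807, 0.591) = (5.84, 41.6). Then |EM| = |M − E| = 42.0.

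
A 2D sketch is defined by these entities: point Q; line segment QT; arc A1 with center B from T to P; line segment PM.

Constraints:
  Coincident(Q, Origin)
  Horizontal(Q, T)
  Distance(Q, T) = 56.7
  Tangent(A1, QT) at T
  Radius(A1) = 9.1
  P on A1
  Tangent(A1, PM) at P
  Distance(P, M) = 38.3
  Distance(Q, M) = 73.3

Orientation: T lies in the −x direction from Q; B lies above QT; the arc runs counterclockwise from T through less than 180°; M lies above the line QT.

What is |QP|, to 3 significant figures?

49.0

Q is at the origin; Q and T share the same y with |QT| = 56.7 and T on the −x side, so T = (-56.7, 0.00). Since A1 is tangent to QT there, BT ⟂ QT, so B = T + (0, 9.1) = (-56.7, 9.10). Since BP ⟂ PM (tangency), |BM| = √(9.1² + 38.3²) = 39.4 regardless of where P sits on A1. So M lies on both circle(Q, 73.3) and circle(B, 39.4); the above-QT intersection is M = (-55.0, 48.4). P is the foot of the tangent from M: P = (-47.8, 10.8).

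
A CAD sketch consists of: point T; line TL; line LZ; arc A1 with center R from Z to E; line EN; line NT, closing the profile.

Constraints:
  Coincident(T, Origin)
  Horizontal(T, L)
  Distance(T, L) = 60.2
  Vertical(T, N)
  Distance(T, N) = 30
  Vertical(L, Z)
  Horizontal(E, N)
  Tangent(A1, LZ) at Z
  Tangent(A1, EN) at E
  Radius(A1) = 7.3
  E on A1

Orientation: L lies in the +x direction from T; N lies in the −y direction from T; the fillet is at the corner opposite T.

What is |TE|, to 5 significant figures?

60.815

T is at the origin; T and L share the same y with |TL| = 60.2 and L on the +x side, so L = (60.200, 0.0000). TN is vertical with |TN| = 30.0 and N on the −y side, so N = (0.0000, -30.000). The virtual corner opposite T is at (60.200, -30.000). Tangency of A1 to LZ means the radius RZ is perpendicular to LZ and since A1 is tangent to EN there, RE ⟂ EN, with radius 7.3, so the center R sits 7.3 in from both sides at R = (52.900, -22.700). That places the tangent points at Z = (60.200, -22.700) on LZ and E = (52.900, -30.000) on EN. Then |TE| = |E − T| = 60.815.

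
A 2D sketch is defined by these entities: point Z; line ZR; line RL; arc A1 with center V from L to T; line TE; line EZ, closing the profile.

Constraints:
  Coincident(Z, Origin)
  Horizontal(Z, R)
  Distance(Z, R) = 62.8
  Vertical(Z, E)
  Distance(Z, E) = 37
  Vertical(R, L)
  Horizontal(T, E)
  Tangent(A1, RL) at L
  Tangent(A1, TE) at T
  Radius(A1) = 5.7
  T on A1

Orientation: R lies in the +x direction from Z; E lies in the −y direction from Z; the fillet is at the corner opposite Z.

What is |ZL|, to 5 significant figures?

70.168

Z is at the origin; ZR is horizontal with |ZR| = 62.8 and R on the +x side, so R = (62.800, 0.0000). ZE is vertical with |ZE| = 37.0 and E on the −y side, so E = (0.0000, -37.000). The virtual corner opposite Z is at (62.800, -37.000). The tangent condition forces VL to be normal to RL and A1 meets TE tangentially, so VT is at right angles to TE, with radius 5.7, so the center V sits 5.7 in from both sides at V = (57.100, -31.300). That places the tangent points at L = (62.800, -31.300) on RL and T = (57.100, -37.000) on TE. Then |ZL| = |L − Z| = 70.168.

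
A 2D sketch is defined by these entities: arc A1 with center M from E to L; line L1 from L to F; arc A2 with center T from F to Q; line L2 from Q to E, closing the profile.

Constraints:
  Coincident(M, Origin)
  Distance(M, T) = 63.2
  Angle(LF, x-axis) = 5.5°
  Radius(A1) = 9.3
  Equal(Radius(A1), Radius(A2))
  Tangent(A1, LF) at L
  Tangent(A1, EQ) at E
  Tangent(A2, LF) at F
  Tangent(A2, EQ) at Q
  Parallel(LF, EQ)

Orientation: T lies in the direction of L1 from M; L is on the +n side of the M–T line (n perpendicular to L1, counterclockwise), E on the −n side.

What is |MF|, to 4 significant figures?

63.88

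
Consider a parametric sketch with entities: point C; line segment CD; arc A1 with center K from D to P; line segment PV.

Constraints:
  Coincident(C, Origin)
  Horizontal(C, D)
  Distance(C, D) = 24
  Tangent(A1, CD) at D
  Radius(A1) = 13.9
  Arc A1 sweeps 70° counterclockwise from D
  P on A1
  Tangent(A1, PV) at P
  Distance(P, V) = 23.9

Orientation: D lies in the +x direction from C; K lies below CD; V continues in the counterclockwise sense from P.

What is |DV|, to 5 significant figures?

38.076

On A1, D sits at bearing 90° from K; a 70° counterclockwise sweep puts P at bearing 160°, so P = K + 13.9·(cos 160°, sin 160°) = (10.938, -9.1459). A1 meets PV tangentially, so KP is at right angles to PV, so PV runs along (−sin 160°, cos 160°); with |PV| = 23.9, V = (2.7640, -31.605). Then |DV| = |V − D| = 38.076.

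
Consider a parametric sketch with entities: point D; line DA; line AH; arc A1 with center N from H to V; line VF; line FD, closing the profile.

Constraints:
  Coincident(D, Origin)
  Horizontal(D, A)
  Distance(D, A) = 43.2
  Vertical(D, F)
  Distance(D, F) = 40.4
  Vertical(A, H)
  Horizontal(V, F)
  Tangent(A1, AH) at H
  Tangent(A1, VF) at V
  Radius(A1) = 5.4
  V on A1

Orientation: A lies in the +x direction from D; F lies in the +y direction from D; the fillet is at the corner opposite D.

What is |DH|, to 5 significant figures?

55.599

D is at the origin; D and A share the same y with |DA| = 43.2 and A on the +x side, so A = (43.200, 0.0000). DF is vertical with |DF| = 40.4 and F on the +y side, so F = (0.0000, 40.400). The virtual corner opposite D is at (43.200, 40.400). Since A1 is tangent to AH there, NH ⟂ AH and A1 meets VF tangentially, so NV is at right angles to VF, with radius 5.4, so the center N sits 5.4 in from both sides at N = (37.800, 35.000). That places the tangent points at H = (43.200, 35.000) on AH and V = (37.800, 40.400) on VF. Then |DH| = |H − D| = 55.599.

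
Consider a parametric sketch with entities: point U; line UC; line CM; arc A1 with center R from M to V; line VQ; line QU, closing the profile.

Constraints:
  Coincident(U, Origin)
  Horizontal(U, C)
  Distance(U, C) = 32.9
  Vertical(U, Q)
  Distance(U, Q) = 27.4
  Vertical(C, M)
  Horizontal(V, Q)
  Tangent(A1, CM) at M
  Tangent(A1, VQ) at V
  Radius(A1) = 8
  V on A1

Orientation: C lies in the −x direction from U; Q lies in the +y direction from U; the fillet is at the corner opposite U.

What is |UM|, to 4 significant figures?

38.19

U is at the origin; UC is horizontal with |UC| = 32.9 and C on the −x side, so C = (-32.90, 0.000). U and Q share the same x with |UQ| = 27.4 and Q on the +y side, so Q = (0.000, 27.40). The virtual corner opposite U is at (-32.90, 27.40). The tangent condition forces RM to be normal to CM and the tangent condition forces RV to be normal to VQ, with radius 8.0, so the center R sits 8.0 in from both sides at R = (-24.90, 19.40). That places the tangent points at M = (-32.90, 19.40) on CM and V = (-24.90, 27.40) on VQ. Then |UM| = |M − U| = 38.19.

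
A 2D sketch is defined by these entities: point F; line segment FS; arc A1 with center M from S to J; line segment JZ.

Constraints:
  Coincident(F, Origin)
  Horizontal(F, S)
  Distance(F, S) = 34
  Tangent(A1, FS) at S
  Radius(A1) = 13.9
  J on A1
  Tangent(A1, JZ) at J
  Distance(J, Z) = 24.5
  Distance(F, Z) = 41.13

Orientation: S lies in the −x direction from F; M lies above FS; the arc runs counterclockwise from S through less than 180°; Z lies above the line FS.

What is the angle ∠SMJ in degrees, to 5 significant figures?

84.744°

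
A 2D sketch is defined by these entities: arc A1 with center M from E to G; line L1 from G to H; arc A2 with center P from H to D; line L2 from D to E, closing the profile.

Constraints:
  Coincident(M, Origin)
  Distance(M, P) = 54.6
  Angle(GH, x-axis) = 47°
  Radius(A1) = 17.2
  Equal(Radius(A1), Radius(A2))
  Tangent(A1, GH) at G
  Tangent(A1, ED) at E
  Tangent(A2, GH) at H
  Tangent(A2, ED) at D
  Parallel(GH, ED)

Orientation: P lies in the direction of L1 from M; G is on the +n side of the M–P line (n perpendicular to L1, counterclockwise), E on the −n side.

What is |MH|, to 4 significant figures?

57.25

The slot axis is L1's direction at 47.0°, so u = (cos 47.0°, sin 47.0°) = (0.6820, 0.7314) and n = (−sin 47.0°, cos 47.0°) = (-0.7314, 0.6820). M is at the origin and P lies 54.6 along u from M, so P = 54.6·u = (37.24, 39.93). Tangency of A1 to both parallel lines with radius 17.2 puts G and E at M ± 17.2·n: G = (-12.58, 11.73), E = (12.58, -11.73). Equal radii place H and D the same way about P: H = P + 17.2·n = (24.66, 51.66), D = P − 17.2·n = (49.82, 28.20). Then |MH| = |H − M| = 57.25.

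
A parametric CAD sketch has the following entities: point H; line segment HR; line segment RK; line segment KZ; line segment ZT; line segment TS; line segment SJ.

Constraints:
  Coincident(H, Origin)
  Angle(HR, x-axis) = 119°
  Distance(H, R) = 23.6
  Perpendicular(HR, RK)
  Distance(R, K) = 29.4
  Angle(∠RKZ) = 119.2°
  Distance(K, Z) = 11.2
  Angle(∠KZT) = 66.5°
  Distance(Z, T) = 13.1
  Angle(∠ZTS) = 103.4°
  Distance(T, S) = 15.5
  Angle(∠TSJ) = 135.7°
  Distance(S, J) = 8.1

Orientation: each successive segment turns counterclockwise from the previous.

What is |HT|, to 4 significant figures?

25.17

H is at the origin; HR runs at 119.0° with length 23.6, so R = (-11.44, 20.64). The perpendicularity gives RK at right angles to HR, so RK runs at -151.0°; with |RK| = 29.4, K = (-37.16, 6.388). ∠RKZ = 119.2° gives KZ at -90.20° from the x-axis; with |KZ| = 11.2, Z = (-37.19, -4.812). ∠KZT = 66.5° gives ZT at 23.30° from the x-axis; with |ZT| = 13.1, T = (-25.16, 0.3693). Then |HT| = |T − H| = 25.17.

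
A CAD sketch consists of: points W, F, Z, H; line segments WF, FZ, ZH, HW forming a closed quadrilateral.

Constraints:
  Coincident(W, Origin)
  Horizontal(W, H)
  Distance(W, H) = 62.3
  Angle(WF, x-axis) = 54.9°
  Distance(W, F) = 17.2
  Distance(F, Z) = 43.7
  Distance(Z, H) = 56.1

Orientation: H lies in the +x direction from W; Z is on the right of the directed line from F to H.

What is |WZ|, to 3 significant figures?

32.8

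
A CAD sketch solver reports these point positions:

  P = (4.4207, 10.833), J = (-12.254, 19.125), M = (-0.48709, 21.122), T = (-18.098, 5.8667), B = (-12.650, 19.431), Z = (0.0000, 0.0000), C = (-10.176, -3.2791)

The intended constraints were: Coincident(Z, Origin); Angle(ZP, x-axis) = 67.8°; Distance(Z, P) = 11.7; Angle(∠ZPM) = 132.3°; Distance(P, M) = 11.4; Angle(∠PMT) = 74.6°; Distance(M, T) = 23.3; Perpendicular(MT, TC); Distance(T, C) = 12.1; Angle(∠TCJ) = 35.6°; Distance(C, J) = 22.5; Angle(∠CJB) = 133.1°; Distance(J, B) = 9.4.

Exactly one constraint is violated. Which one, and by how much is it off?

Distance(J, B) = 9.4 — off by 8.90.

Z = (0.00, 0.00) ✓; ZP at 67.80° ✓; |ZP| = 11.70 ✓; ∠ZPM = 132.3° ✓; |PM| = 11.40 ✓; ∠PMT = 74.60° ✓; |MT| = 23.30 ✓; ∠(MT, TC) = 90.00° ✓; |TC| = 12.10 ✓; ∠TCJ = 35.60° ✓; |CJ| = 22.50 ✓; ∠CJB = 133.0° ✓; |JB| = 0.5005 ✗.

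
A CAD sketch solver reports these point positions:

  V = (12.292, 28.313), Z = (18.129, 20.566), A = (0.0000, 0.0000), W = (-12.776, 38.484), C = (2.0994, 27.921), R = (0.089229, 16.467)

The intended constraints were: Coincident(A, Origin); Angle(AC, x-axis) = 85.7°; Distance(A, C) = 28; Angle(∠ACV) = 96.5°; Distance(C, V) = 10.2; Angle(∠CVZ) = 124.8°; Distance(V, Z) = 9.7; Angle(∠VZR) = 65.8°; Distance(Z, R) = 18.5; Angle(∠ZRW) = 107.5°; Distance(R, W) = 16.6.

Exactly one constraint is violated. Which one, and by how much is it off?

Distance(R, W) = 16.6 — off by 8.90.

A = (0.00, 0.00) ✓; AC at 85.70° ✓; |AC| = 28.00 ✓; ∠ACV = 96.50° ✓; |CV| = 10.20 ✓; ∠CVZ = 124.8° ✓; |VZ| = 9.700 ✓; ∠VZR = 65.81° ✓; |ZR| = 18.50 ✓; ∠ZRW = 107.5° ✓; |RW| = 25.50 ✗.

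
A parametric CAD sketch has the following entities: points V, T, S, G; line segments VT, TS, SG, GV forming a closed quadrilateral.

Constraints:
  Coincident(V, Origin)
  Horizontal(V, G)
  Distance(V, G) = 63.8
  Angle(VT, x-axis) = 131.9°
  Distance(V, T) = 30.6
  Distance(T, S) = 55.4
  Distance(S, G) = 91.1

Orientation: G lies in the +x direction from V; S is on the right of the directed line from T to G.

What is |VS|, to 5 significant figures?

38.935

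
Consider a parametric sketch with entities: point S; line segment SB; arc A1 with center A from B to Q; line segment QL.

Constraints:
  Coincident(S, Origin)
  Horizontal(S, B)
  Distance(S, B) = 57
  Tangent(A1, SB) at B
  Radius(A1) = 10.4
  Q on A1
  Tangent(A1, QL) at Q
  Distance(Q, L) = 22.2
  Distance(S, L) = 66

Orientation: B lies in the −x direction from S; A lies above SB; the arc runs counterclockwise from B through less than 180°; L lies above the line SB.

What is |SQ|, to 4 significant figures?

49.56

Checks: |AQ| = 10.40 ✓; ∠(AQ, QL) = 90.00° ✓; |QL| = 22.20 ✓; |SL| = 66.00 ✓.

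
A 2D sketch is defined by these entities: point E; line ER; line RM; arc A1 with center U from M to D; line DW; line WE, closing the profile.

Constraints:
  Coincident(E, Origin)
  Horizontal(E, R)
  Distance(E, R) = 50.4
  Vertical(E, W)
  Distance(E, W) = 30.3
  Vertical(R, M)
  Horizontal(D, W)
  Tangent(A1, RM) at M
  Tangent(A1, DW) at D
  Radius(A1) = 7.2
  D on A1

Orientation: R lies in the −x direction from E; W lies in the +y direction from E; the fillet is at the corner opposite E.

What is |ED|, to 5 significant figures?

52.767

The virtual corner opposite E is at (-50.400, 30.300). Since A1 is tangent to RM there, UM ⟂ RM and tangency of A1 to DW means the radius UD is perpendicular to DW, with radius 7.2, so the center U sits 7.2 in from both sides at U = (-43.200, 23.100). That places the tangent points at M = (-50.400, 23.100) on RM and D = (-43.200, 30.300) on DW. Then |ED| = |D − E| = 52.767.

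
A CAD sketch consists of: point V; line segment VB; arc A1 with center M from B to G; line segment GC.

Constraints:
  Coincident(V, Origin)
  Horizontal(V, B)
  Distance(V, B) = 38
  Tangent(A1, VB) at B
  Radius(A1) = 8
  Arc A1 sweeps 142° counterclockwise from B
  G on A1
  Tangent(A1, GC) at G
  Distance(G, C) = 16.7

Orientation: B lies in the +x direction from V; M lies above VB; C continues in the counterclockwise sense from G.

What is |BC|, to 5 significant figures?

25.928

V is at the origin; VB is horizontal with |VB| = 38.0 and B on the +x side, so B = (38.000, 0.0000). Since A1 is tangent to VB there, MB ⟂ VB, so M = B + (0, 8) = (38.000, 8.0000). On A1, B sits at bearing -90° from M; a 142° counterclockwise sweep puts G at bearing 52°, so G = M + 8.0·(cos 52°, sin 52°) = (42.925, 14.304). Tangency of A1 to GC means the radius MG is perpendicular to GC, so GC runs along (−sin 52°, cos 52°); with |GC| = 16.7, C = (29.766, 24.586). Then |BC| = |C − B| = 25.928.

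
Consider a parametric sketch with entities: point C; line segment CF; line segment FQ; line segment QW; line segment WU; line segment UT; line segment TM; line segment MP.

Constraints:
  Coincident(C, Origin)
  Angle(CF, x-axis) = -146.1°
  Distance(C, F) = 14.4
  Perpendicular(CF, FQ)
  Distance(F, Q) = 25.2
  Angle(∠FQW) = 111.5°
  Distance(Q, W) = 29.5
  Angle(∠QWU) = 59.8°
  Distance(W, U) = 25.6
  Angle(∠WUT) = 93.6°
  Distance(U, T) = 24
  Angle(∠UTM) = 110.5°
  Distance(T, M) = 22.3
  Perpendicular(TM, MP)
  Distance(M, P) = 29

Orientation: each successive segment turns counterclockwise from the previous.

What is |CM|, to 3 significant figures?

40.1

C is at the origin; CF runs at -146.1° with length 14.4, so F = (-12.0, -8.03). The perpendicularity gives FQ at right angles to CF, so FQ runs at -56.1°; with |FQ| = 25.2, Q = (2.10, -28.9). ∠FQW = 111.5° gives QW at 12.4° from the x-axis; with |QW| = 29.5, W = (30.9, -22.6). ∠QWU = 59.8° gives WU at 133° from the x-axis; with |WU| = 25.6, U = (13.6, -3.77). ∠WUT = 93.6° gives UT at -141° from the x-axis; with |UT| = 24.0, T = (-5.06, -18.9). ∠UTM = 110.5° gives TM at -71.5° from the x-axis; with |TM| = 22.3, M = (2.01, -40.0). Then |CM| = |M − C| = 40.1.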